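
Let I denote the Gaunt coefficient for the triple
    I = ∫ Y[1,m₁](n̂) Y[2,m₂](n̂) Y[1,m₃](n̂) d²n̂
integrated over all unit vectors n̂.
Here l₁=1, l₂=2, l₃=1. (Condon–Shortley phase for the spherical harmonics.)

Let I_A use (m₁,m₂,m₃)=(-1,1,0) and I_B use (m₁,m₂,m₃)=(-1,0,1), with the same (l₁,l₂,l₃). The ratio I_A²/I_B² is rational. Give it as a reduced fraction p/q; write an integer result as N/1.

3/1

l's match ⇒ only the (l;m) 3-j factors differ between A and B.
A: triangle coeff Δ(1,2,1) = 1/30; Σ_t [2,2]: t=2:+1/2 = 1/2; (3j)²=1/10 [(1 2 1; -1 1 0)], sign=-1
B: triangle coeff Δ(1,2,1) = 1/30; Σ_t [2,2]: t=2:+1/4 = 1/4; (3j)²=1/30 [(1 2 1; -1 0 1)], sign=+1
I_A²/I_B² = (1/10)/(1/30) = 3/1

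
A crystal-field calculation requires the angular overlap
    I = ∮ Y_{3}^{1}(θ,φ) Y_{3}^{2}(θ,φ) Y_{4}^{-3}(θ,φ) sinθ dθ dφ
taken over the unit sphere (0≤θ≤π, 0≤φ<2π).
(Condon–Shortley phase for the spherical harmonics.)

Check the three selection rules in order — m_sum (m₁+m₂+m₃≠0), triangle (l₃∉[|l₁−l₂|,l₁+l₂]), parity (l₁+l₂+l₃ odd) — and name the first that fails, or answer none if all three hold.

azimuthal sum: 1 + 2 − 3 = 0  ✓
0 ≤ 4 ≤ 6 (triangle on l)  ✓
L = 3 + 3 + 4 = 10 (even)  ✓

none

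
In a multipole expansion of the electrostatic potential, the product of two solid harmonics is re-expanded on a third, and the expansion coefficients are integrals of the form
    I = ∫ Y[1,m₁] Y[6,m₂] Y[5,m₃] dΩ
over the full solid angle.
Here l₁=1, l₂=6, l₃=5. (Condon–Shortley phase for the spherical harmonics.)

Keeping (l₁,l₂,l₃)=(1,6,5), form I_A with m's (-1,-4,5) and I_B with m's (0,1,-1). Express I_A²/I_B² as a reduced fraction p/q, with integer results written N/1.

Shared (l₁,l₂,l₃)=(1,6,5): N and (l;000)² cancel in I_A²/I_B².
A: Δ = 2!·0!·10!/13! = 1/858; Racah Σ t=2..2: t=2:+1/7257600 = 1/7257600; ⇒ 3j(1 6 5; -1 -4 5)² = 1/858, sgn +1
B: Δ = 2!·0!·10!/13! = 1/858; Racah Σ t=1..1: t=1:−1/17280 = -1/17280; ⇒ 3j(1 6 5; 0 1 -1)² = 35/858, sgn -1
I_A²/I_B² = (1/858)/(35/858) = 1/35

1/35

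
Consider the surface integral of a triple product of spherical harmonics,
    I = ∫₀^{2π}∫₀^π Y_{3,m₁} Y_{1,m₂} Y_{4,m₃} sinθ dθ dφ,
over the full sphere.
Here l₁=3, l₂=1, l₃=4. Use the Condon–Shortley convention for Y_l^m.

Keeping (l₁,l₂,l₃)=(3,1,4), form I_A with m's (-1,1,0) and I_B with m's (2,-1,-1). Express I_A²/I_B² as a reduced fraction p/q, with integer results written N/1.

Shared (l₁,l₂,l₃)=(3,1,4): N and (l;000)² cancel in I_A²/I_B².
A: Δ = 0!·6!·2!/9! = 1/252; Racah Σ t=0..0: t=0:+1/96 = 1/96; ⇒ 3j(3 1 4; -1 1 0)² = 1/42, sgn +1
B: Δ = 0!·6!·2!/9! = 1/252; Racah Σ t=0..0: t=0:+1/240 = 1/240; ⇒ 3j(3 1 4; 2 -1 -1)² = 1/84, sgn -1
I_A²/I_B² = (1/42)/(1/84) = 2/1

2/1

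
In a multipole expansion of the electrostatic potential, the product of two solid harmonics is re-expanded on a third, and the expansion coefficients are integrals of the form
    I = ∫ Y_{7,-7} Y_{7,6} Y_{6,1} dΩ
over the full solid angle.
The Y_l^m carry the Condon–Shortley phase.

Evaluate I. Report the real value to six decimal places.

Rules hold: Σm=0, L=20 even, 0≤6≤14.
N = 15·15·13 = 2925
Δ = 8!·6!·6!/21! = 1/2444321880
Racah Σ t=1..7: t=1:−1/2612736000 t=2:+1/20736000 t=3:−1/1658880 t=4:+1/746496 t=5:−1/1658880 t=6:+1/20736000 t=7:−1/2612736000 = 1/4354560
⇒ 3j(7 7 6; 0 0 0)² = 1000/138567, sgn +1
Racah Σ t=8..8: t=8:+1/3483648000 = 1/3483648000
⇒ 3j(7 7 6; -7 6 1)² = 143/12920, sgn -1
4πI² = N·(3j₀)²·(3jₘ)² = 24375/104329
I = -1·√(0.233636/4π) = -0.13635305

-0.136353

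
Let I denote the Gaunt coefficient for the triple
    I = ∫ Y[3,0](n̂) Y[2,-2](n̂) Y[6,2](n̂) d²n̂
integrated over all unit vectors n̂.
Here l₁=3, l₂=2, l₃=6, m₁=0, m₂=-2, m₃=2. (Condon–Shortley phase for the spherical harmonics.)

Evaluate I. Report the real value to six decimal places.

|3−2|≤6≤3+2 violated ⇒ I = 0

0.000000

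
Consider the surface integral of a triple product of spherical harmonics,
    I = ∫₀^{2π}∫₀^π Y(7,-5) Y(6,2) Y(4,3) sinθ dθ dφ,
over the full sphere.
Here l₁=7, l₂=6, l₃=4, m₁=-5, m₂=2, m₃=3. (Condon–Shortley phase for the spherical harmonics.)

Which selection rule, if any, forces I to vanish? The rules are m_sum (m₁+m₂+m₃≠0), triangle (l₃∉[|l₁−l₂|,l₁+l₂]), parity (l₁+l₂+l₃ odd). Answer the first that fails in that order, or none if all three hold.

parity

m₁+m₂+m₃ = -5 + 2 + 3 = 0  ✓
triangle: |7−6|=1 ≤ l₃=4 ≤ 7+6=13  ✓
parity: l₁+l₂+l₃ = 17 is odd  ✗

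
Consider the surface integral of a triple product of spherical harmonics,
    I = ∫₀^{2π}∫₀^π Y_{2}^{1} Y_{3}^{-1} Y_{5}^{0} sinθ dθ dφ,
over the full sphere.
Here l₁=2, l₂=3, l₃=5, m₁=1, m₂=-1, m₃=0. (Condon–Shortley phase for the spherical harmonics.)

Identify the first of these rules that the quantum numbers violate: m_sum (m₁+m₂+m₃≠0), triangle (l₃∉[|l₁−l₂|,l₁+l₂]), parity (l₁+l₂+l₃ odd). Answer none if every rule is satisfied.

none

m₁+m₂+m₃ = 1 − 1 + 0 = 0  ✓
triangle: |2−3|=1 ≤ l₃=5 ≤ 2+3=5  ✓
parity: l₁+l₂+l₃ = 10 is even  ✓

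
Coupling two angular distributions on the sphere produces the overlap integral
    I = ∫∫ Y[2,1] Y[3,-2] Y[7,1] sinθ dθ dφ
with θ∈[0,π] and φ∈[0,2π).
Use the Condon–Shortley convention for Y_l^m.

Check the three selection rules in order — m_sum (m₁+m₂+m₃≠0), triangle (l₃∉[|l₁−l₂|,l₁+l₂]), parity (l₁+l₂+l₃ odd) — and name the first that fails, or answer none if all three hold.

m₁+m₂+m₃ = 1 − 2 + 1 = 0  ✓
triangle: |2−3|=1 ≤ l₃=7 ≤ 2+3=5  ✗
parity: l₁+l₂+l₃ = 12 is even

triangle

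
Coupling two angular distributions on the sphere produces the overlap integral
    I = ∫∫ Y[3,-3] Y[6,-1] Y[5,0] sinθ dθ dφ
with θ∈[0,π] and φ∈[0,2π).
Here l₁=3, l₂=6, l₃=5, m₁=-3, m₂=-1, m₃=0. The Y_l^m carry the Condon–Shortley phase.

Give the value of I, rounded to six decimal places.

0.000000

Σmᵢ = -4 ≠ 0, so the φ-integral vanishes; I = 0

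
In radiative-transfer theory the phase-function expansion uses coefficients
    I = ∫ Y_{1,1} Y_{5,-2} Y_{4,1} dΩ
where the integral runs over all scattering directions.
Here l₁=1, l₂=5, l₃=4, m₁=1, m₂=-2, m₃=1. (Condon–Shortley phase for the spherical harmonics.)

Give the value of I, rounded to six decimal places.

m-sum 0 ✓  L=10 even ✓  4≤4≤6 ✓
Π(2lᵢ+1) = 3×11×9 = 297
triangle coeff Δ(1,5,4) = 1/495
Σ_t [1,1]: t=1:−1/576 = -1/576
(3j)²=5/99 [(1 5 4; 0 0 0)], sign=-1
Σ_t [0,0]: t=0:+1/1440 = 1/1440
(3j)²=7/165 [(1 5 4; 1 -2 1)], sign=-1
⇒ 4πI² = 7/11
I = (+1)√(7/11/(4π)) = 0.22503380

0.225034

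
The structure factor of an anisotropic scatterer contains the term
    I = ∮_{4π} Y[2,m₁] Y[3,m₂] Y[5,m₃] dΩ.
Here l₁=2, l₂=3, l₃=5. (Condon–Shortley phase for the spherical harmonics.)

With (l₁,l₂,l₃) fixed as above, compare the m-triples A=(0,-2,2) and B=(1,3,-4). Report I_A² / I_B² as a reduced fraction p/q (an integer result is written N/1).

Shared (l₁,l₂,l₃)=(2,3,5): N and (l;000)² cancel in I_A²/I_B².
A: Δ = 0!·4!·6!/11! = 1/2310; Racah Σ t=0..0: t=0:+1/480 = 1/480; ⇒ 3j(2 3 5; 0 -2 2)² = 3/110, sgn -1
B: Δ = 0!·4!·6!/11! = 1/2310; Racah Σ t=0..0: t=0:+1/4320 = 1/4320; ⇒ 3j(2 3 5; 1 3 -4)² = 2/55, sgn -1
I_A²/I_B² = (3/110)/(2/55) = 3/4

3/4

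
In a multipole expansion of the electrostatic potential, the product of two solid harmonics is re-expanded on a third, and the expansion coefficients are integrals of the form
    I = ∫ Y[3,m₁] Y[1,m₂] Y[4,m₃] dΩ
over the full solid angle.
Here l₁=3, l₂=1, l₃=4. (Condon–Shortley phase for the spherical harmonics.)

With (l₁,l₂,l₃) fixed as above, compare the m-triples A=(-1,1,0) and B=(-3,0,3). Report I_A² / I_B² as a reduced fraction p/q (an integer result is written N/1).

6/7

l's match ⇒ only the (l;m) 3-j factors differ between A and B.
A: triangle coeff Δ(3,1,4) = 1/252; Σ_t [0,0]: t=0:+1/96 = 1/96; (3j)²=1/42 [(3 1 4; -1 1 0)], sign=+1
B: triangle coeff Δ(3,1,4) = 1/252; Σ_t [0,0]: t=0:+1/720 = 1/720; (3j)²=1/36 [(3 1 4; -3 0 3)], sign=-1
I_A²/I_B² = (1/42)/(1/36) = 6/7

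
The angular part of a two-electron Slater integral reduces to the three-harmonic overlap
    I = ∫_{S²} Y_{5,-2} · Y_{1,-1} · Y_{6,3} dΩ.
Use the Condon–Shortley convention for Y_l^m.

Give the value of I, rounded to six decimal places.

-0.245154

m-sum 0 ✓  L=12 even ✓  4≤6≤6 ✓
Π(2lᵢ+1) = 11×3×13 = 429
triangle coeff Δ(5,1,6) = 1/858
Σ_t [0,0]: t=0:+1/14400 = 1/14400
(3j)²=6/143 [(5 1 6; 0 0 0)], sign=+1
Σ_t [0,0]: t=0:+1/60480 = 1/60480
(3j)²=6/143 [(5 1 6; -2 -1 3)], sign=-1
⇒ 4πI² = 108/143
I = (-1)√(108/143/(4π)) = -0.24515397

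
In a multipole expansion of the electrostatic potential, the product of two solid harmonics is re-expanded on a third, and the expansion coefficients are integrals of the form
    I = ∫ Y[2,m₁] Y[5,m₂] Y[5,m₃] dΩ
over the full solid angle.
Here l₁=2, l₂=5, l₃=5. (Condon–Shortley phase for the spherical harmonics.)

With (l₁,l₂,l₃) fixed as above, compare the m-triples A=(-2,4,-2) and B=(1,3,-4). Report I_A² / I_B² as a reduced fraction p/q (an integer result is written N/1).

Shared (l₁,l₂,l₃)=(2,5,5): N and (l;000)² cancel in I_A²/I_B².
A: Δ = 2!·2!·8!/13! = 1/38610; Racah Σ t=2..2: t=2:+1/20160 = 1/20160; ⇒ 3j(2 5 5; -2 4 -2)² = 12/715, sgn -1
B: Δ = 2!·2!·8!/13! = 1/38610; Racah Σ t=0..1: t=0:+1/80640 t=1:−1/10080 = -1/11520; ⇒ 3j(2 5 5; 1 3 -4)² = 49/1430, sgn +1
I_A²/I_B² = (12/715)/(49/1430) = 24/49

24/49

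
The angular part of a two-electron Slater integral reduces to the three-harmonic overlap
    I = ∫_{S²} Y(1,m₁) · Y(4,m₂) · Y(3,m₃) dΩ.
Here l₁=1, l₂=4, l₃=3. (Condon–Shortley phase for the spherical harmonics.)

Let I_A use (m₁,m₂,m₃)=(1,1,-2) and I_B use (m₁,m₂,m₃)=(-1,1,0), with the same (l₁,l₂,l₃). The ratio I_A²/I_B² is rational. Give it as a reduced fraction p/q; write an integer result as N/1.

Same 1,4,3: normalisation and zero-m 3j drop out of the ratio.
A: Δ: 2! 0! 6! / 9! → 1/252; sum: t=0:+1/240 = 1/240; 3j²(1 4 3; 1 1 -2) = Δ·Π!·Σ² = 1/84  (sign -1)
B: Δ: 2! 0! 6! / 9! → 1/252; sum: t=2:+1/72 = 1/72; 3j²(1 4 3; -1 1 0) = Δ·Π!·Σ² = 5/126  (sign -1)
I_A²/I_B² = (1/84)/(5/126) = 3/10

3/10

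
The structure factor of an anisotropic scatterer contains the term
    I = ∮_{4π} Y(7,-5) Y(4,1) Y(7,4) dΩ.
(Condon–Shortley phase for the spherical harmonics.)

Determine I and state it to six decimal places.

Checks pass: Σm=0; 18 even; l₃=7∈[3,11].
(2·7+1)(2·4+1)(2·7+1) = 2025
Δ: 4! 10! 4! / 19! → 1/58198140
sum: t=0:+1/17418240 t=1:−1/622080 t=2:+1/230400 t=3:−1/622080 t=4:+1/17418240 = 1/806400
3j²(7 4 7; 0 0 0) = Δ·Π!·Σ² = 2268/230945  (sign -1)
sum: t=2:+1/87091200 t=3:−1/8709120 t=4:+1/11612160 = -1/58060800
3j²(7 4 7; -5 1 4) = Δ·Π!·Σ² = 99/117572  (sign +1)
combine: 4πI² = 2025·2268/230945·99/117572 = 295245/17631601
take √, sign -1: I = -0.03650400

-0.036504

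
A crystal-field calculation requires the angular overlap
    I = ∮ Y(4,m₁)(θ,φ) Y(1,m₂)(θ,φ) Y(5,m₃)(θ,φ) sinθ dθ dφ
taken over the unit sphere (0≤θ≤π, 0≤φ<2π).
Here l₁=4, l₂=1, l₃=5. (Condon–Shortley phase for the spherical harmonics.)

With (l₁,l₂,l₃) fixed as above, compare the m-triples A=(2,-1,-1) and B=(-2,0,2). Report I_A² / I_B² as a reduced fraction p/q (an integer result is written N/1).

Shared (l₁,l₂,l₃)=(4,1,5): N and (l;000)² cancel in I_A²/I_B².
A: Δ = 0!·8!·2!/11! = 1/495; Racah Σ t=0..0: t=0:+1/2880 = 1/2880; ⇒ 3j(4 1 5; 2 -1 -1)² = 2/165, sgn +1
B: Δ = 0!·8!·2!/11! = 1/495; Racah Σ t=0..0: t=0:+1/1440 = 1/1440; ⇒ 3j(4 1 5; -2 0 2)² = 7/165, sgn -1
I_A²/I_B² = (2/165)/(7/165) = 2/7

2/7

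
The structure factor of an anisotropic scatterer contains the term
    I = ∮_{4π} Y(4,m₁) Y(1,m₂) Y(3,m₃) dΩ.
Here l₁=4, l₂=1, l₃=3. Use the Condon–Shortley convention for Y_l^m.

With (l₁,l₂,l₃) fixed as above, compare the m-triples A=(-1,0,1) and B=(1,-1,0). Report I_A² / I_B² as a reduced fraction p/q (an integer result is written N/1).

3/2

Shared (l₁,l₂,l₃)=(4,1,3): N and (l;000)² cancel in I_A²/I_B².
A: Δ = 2!·6!·0!/9! = 1/252; Racah Σ t=1..1: t=1:−1/48 = -1/48; ⇒ 3j(4 1 3; -1 0 1)² = 5/84, sgn -1
B: Δ = 2!·6!·0!/9! = 1/252; Racah Σ t=0..0: t=0:+1/72 = 1/72; ⇒ 3j(4 1 3; 1 -1 0)² = 5/126, sgn -1
I_A²/I_B² = (5/84)/(5/126) = 3/2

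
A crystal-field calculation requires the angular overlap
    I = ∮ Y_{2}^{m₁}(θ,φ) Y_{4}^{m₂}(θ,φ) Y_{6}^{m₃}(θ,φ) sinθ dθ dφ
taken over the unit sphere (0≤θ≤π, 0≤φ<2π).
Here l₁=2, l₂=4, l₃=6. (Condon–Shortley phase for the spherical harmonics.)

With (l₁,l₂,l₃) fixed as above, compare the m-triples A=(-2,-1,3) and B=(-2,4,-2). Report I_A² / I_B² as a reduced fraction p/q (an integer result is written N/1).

126/1

Same 2,4,6: normalisation and zero-m 3j drop out of the ratio.
A: Δ: 0! 4! 8! / 13! → 1/6435; sum: t=0:+1/17280 = 1/17280; 3j²(2 4 6; -2 -1 3) = Δ·Π!·Σ² = 14/715  (sign -1)
B: Δ: 0! 4! 8! / 13! → 1/6435; sum: t=0:+1/967680 = 1/967680; 3j²(2 4 6; -2 4 -2) = Δ·Π!·Σ² = 1/6435  (sign +1)
I_A²/I_B² = (14/715)/(1/6435) = 126/1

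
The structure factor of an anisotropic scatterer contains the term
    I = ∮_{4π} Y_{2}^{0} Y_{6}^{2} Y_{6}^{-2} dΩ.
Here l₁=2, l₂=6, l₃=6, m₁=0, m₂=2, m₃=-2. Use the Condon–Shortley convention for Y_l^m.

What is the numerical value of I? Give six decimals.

Rules hold: Σm=0, L=14 even, 4≤6≤8.
N = 5·13·13 = 845
Δ = 2!·2!·10!/15! = 1/90090
Racah Σ t=0..2: t=0:+1/69120 t=1:−1/14400 t=2:+1/69120 = -7/172800
⇒ 3j(2 6 6; 0 0 0)² = 14/715, sgn -1
Racah Σ t=0..2: t=0:+1/322560 t=1:−1/30240 t=2:+1/69120 = -1/64512
⇒ 3j(2 6 6; 0 2 -2)² = 10/1001, sgn -1
4πI² = N·(3j₀)²·(3jₘ)² = 20/121
I = +1·√(0.165289/4π) = 0.11468784

0.114688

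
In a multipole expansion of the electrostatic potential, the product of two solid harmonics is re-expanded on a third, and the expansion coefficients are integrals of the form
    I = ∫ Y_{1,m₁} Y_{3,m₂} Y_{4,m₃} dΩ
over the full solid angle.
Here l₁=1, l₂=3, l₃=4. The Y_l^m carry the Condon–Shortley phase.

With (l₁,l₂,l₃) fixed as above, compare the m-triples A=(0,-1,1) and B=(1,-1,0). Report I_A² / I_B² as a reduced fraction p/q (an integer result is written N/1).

5/2

l's match ⇒ only the (l;m) 3-j factors differ between A and B.
A: triangle coeff Δ(1,3,4) = 1/252; Σ_t [0,0]: t=0:+1/48 = 1/48; (3j)²=5/84 [(1 3 4; 0 -1 1)], sign=-1
B: triangle coeff Δ(1,3,4) = 1/252; Σ_t [0,0]: t=0:+1/96 = 1/96; (3j)²=1/42 [(1 3 4; 1 -1 0)], sign=+1
I_A²/I_B² = (5/84)/(1/42) = 5/2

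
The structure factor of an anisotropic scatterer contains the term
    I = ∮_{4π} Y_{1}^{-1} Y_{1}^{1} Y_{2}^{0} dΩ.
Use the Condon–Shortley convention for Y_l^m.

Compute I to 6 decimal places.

0.126157

m-sum 0 ✓  L=4 even ✓  0≤2≤2 ✓
Π(2lᵢ+1) = 3×3×5 = 45
triangle coeff Δ(1,1,2) = 1/30
Σ_t [0,0]: t=0:+1/1 = 1/1
(3j)²=2/15 [(1 1 2; 0 0 0)], sign=+1
Σ_t [0,0]: t=0:+1/4 = 1/4
(3j)²=1/30 [(1 1 2; -1 1 0)], sign=+1
⇒ 4πI² = 1/5
I = (+1)√(1/5/(4π)) = 0.12615663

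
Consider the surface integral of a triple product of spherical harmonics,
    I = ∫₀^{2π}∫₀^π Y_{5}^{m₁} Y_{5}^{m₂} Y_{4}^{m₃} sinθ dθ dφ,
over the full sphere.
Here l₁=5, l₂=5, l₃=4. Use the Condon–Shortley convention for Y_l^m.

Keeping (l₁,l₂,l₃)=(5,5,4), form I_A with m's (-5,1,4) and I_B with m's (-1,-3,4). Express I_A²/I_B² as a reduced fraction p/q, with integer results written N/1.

1/5

Same 5,5,4: normalisation and zero-m 3j drop out of the ratio.
A: Δ: 6! 4! 4! / 15! → 1/3153150; sum: t=6:+1/414720 = 1/414720; 3j²(5 5 4; -5 1 4) = Δ·Π!·Σ² = 2/429  (sign +1)
B: Δ: 6! 4! 4! / 15! → 1/3153150; sum: t=2:+1/27648 = 1/27648; 3j²(5 5 4; -1 -3 4) = Δ·Π!·Σ² = 10/429  (sign +1)
I_A²/I_B² = (2/429)/(10/429) = 1/5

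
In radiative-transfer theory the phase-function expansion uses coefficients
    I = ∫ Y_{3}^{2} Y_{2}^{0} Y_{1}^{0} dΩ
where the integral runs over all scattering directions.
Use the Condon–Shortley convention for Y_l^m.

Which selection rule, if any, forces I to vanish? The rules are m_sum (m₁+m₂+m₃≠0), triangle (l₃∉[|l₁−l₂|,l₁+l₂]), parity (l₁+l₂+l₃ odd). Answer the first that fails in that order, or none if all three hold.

m_sum

azimuthal sum: 2 + 0 + 0 = 2  ✗
1 ≤ 1 ≤ 5 (triangle on l)
L = 3 + 2 + 1 = 6 (even)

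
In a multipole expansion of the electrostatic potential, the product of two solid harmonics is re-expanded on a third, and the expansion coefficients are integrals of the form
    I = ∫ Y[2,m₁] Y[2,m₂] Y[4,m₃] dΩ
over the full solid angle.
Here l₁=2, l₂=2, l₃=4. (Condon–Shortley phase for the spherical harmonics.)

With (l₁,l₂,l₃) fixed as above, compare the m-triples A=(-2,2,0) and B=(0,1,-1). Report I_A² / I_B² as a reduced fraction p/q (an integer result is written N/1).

Same 2,2,4: normalisation and zero-m 3j drop out of the ratio.
A: Δ: 0! 4! 4! / 9! → 1/630; sum: t=0:+1/576 = 1/576; 3j²(2 2 4; -2 2 0) = Δ·Π!·Σ² = 1/630  (sign +1)
B: Δ: 0! 4! 4! / 9! → 1/630; sum: t=0:+1/24 = 1/24; 3j²(2 2 4; 0 1 -1) = Δ·Π!·Σ² = 1/21  (sign -1)
I_A²/I_B² = (1/630)/(1/21) = 1/30

1/30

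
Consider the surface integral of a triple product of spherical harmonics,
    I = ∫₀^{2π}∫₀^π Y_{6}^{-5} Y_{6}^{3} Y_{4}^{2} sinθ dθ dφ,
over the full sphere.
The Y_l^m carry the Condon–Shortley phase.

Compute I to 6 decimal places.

Checks pass: Σm=0; 16 even; l₃=4∈[0,12].
(2·6+1)(2·6+1)(2·4+1) = 1521
Δ: 8! 4! 4! / 17! → 1/15315300
sum: t=2:+1/829440 t=3:−1/25920 t=4:+1/9216 t=5:−1/25920 t=6:+1/829440 = 7/207360
3j²(6 6 4; 0 0 0) = Δ·Π!·Σ² = 28/2431  (sign +1)
sum: t=7:−1/483840 t=8:+1/1451520 = -1/725760
3j²(6 6 4; -5 3 2) = Δ·Π!·Σ² = 24/1547  (sign -1)
combine: 4πI² = 1521·28/2431·24/1547 = 864/3179
take √, sign -1: I = -0.14706410

-0.147064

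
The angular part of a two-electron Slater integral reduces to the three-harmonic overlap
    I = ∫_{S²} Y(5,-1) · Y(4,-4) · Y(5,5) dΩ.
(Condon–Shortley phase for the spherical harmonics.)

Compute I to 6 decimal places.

-0.075170

Checks pass: Σm=0; 14 even; l₃=5∈[1,9].
(2·5+1)(2·4+1)(2·5+1) = 1089
Δ: 4! 6! 4! / 15! → 1/3153150
sum: t=0:+1/69120 t=1:−1/1728 t=2:+1/576 t=3:−1/1728 t=4:+1/69120 = 7/11520
3j²(5 4 5; 0 0 0) = Δ·Π!·Σ² = 2/143  (sign -1)
sum: t=0:+1/414720 = 1/414720
3j²(5 4 5; -1 -4 5) = Δ·Π!·Σ² = 2/429  (sign +1)
combine: 4πI² = 1089·2/143·2/429 = 12/169
take √, sign -1: I = -0.07516962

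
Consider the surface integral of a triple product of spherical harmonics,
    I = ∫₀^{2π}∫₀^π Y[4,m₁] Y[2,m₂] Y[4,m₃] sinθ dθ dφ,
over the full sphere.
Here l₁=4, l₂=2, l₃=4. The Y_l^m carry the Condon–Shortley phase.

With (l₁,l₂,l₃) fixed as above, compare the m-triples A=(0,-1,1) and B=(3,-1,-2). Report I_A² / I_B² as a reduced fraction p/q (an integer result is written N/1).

2/35

Same 4,2,4: normalisation and zero-m 3j drop out of the ratio.
A: Δ: 2! 6! 2! / 11! → 1/13860; sum: t=0:+1/96 t=1:−1/72 = -1/288; 3j²(4 2 4; 0 -1 1) = Δ·Π!·Σ² = 1/462  (sign +1)
B: Δ: 2! 6! 2! / 11! → 1/13860; sum: t=0:+1/240 t=1:−1/1440 = 1/288; 3j²(4 2 4; 3 -1 -2) = Δ·Π!·Σ² = 5/132  (sign +1)
I_A²/I_B² = (1/462)/(5/132) = 2/35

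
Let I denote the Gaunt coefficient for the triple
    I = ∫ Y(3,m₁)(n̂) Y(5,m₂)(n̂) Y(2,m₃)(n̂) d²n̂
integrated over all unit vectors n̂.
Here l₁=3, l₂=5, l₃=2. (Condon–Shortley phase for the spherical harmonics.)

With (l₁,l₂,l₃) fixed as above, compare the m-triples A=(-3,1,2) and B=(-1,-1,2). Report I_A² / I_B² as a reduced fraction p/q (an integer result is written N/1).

1/15

l's match ⇒ only the (l;m) 3-j factors differ between A and B.
A: triangle coeff Δ(3,5,2) = 1/2310; Σ_t [6,6]: t=6:+1/17280 = 1/17280; (3j)²=1/2310 [(3 5 2; -3 1 2)], sign=+1
B: triangle coeff Δ(3,5,2) = 1/2310; Σ_t [4,4]: t=4:+1/1152 = 1/1152; (3j)²=1/154 [(3 5 2; -1 -1 2)], sign=+1
I_A²/I_B² = (1/2310)/(1/154) = 1/15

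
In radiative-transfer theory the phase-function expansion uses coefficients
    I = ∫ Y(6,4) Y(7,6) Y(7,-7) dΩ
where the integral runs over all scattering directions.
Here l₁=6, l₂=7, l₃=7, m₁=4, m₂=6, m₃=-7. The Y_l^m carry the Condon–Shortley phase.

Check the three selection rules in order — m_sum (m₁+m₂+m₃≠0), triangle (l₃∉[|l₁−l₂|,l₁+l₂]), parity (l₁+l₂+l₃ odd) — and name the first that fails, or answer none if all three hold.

m_sum

Σmᵢ = 3  ✗
l₃∈[|l₁−l₂|,l₁+l₂]=[1,13], have l₃=7
Σlᵢ = 20 ⇒ even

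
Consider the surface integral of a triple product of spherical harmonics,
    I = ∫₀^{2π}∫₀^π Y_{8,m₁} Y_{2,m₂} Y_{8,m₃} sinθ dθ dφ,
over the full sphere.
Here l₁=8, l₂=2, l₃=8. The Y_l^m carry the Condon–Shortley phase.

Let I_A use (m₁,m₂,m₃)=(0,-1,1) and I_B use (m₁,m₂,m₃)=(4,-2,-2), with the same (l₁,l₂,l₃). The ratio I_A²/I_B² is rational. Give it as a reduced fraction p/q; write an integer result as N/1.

l's match ⇒ only the (l;m) 3-j factors differ between A and B.
A: triangle coeff Δ(8,2,8) = 1/348840; Σ_t [0,1]: t=0:+1/58060800 t=1:−1/50803200 = -1/406425600; (3j)²=1/3230 [(8 2 8; 0 -1 1)], sign=+1
B: triangle coeff Δ(8,2,8) = 1/348840; Σ_t [0,0]: t=0:+1/348364800 = 1/348364800; (3j)²=11/646 [(8 2 8; 4 -2 -2)], sign=+1
I_A²/I_B² = (1/3230)/(11/646) = 1/55

1/55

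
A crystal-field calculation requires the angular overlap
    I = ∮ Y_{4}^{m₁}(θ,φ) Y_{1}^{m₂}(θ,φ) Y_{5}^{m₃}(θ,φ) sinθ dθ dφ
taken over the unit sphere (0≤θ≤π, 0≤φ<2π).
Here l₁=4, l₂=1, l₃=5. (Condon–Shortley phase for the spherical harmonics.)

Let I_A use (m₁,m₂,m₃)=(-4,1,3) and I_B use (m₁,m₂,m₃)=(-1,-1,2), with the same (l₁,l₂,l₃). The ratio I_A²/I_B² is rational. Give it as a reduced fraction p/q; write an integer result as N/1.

1/21

Shared (l₁,l₂,l₃)=(4,1,5): N and (l;000)² cancel in I_A²/I_B².
A: Δ = 0!·8!·2!/11! = 1/495; Racah Σ t=0..0: t=0:+1/80640 = 1/80640; ⇒ 3j(4 1 5; -4 1 3)² = 1/495, sgn +1
B: Δ = 0!·8!·2!/11! = 1/495; Racah Σ t=0..0: t=0:+1/1440 = 1/1440; ⇒ 3j(4 1 5; -1 -1 2)² = 7/165, sgn -1
I_A²/I_B² = (1/495)/(7/165) = 1/21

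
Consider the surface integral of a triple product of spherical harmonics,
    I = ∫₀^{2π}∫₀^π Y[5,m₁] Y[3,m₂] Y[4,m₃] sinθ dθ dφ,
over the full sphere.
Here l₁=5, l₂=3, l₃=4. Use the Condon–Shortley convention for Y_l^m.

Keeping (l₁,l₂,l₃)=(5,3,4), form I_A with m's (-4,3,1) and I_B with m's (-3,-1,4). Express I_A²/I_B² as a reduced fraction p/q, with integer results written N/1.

Shared (l₁,l₂,l₃)=(5,3,4): N and (l;000)² cancel in I_A²/I_B².
A: Δ = 4!·6!·2!/13! = 1/180180; Racah Σ t=4..4: t=4:+1/5760 = 1/5760; ⇒ 3j(5 3 4; -4 3 1)² = 9/286, sgn -1
B: Δ = 4!·6!·2!/13! = 1/180180; Racah Σ t=2..2: t=2:+1/5760 = 1/5760; ⇒ 3j(5 3 4; -3 -1 4)² = 56/2145, sgn +1
I_A²/I_B² = (9/286)/(56/2145) = 135/112

135/112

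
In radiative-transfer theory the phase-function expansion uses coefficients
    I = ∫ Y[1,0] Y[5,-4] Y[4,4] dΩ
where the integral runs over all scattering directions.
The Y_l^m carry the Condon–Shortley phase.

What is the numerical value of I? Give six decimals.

Rules hold: Σm=0, L=10 even, 4≤4≤6.
N = 3·11·9 = 297
Δ = 2!·0!·8!/11! = 1/495
Racah Σ t=1..1: t=1:−1/576 = -1/576
⇒ 3j(1 5 4; 0 0 0)² = 5/99, sgn -1
Racah Σ t=1..1: t=1:−1/40320 = -1/40320
⇒ 3j(1 5 4; 0 -4 4)² = 1/55, sgn -1
4πI² = N·(3j₀)²·(3jₘ)² = 3/11
I = +1·√(0.272727/4π) = 0.14731920

0.147319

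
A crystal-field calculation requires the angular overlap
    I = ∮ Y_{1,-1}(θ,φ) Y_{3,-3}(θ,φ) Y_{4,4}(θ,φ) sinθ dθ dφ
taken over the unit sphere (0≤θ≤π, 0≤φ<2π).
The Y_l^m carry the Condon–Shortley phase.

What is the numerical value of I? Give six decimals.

Rules hold: Σm=0, L=8 even, 2≤4≤4.
N = 3·7·9 = 189
Δ = 0!·2!·6!/9! = 1/252
Racah Σ t=0..0: t=0:+1/36 = 1/36
⇒ 3j(1 3 4; 0 0 0)² = 4/63, sgn +1
Racah Σ t=0..0: t=0:+1/1440 = 1/1440
⇒ 3j(1 3 4; -1 -3 4)² = 1/9, sgn +1
4πI² = N·(3j₀)²·(3jₘ)² = 4/3
I = +1·√(1.33333/4π) = 0.32573501

0.325735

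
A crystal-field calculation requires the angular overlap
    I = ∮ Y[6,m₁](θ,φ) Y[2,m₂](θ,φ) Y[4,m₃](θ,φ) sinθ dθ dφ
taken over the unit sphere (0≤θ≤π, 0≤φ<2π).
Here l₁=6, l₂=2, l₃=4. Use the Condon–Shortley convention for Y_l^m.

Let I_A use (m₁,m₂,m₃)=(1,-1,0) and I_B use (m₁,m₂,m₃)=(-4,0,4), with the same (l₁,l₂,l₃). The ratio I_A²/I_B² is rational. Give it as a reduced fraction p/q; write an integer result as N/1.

Shared (l₁,l₂,l₃)=(6,2,4): N and (l;000)² cancel in I_A²/I_B².
A: Δ = 4!·8!·0!/13! = 1/6435; Racah Σ t=1..1: t=1:−1/3456 = -1/3456; ⇒ 3j(6 2 4; 1 -1 0)² = 35/1287, sgn -1
B: Δ = 4!·8!·0!/13! = 1/6435; Racah Σ t=2..2: t=2:+1/161280 = 1/161280; ⇒ 3j(6 2 4; -4 0 4)² = 1/143, sgn +1
I_A²/I_B² = (35/1287)/(1/143) = 35/9

35/9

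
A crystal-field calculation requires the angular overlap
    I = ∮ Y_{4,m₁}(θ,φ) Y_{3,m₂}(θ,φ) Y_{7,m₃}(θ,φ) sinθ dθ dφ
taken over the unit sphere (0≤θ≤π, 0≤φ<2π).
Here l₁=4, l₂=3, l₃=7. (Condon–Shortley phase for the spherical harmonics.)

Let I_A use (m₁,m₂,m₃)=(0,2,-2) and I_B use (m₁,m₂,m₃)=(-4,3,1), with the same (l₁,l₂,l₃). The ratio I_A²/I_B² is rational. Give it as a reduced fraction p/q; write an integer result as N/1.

630/1

Shared (l₁,l₂,l₃)=(4,3,7): N and (l;000)² cancel in I_A²/I_B².
A: Δ = 0!·8!·6!/15! = 1/45045; Racah Σ t=0..0: t=0:+1/69120 = 1/69120; ⇒ 3j(4 3 7; 0 2 -2)² = 2/143, sgn -1
B: Δ = 0!·8!·6!/15! = 1/45045; Racah Σ t=0..0: t=0:+1/29030400 = 1/29030400; ⇒ 3j(4 3 7; -4 3 1)² = 1/45045, sgn +1
I_A²/I_B² = (2/143)/(1/45045) = 630/1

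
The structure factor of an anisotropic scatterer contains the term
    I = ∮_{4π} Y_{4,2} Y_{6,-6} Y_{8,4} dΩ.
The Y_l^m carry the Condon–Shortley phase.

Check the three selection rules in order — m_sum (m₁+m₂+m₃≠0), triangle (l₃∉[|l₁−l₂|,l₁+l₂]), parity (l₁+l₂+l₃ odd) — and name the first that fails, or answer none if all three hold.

Σmᵢ = 0  ✓
l₃∈[|l₁−l₂|,l₁+l₂]=[2,10], have l₃=8  ✓
Σlᵢ = 18 ⇒ even  ✓

none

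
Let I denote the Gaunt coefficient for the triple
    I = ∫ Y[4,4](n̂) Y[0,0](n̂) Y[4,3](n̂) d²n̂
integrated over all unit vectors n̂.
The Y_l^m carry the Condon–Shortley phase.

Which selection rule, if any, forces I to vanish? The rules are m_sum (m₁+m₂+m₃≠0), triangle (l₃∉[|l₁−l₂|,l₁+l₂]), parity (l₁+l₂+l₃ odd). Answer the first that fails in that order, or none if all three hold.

m₁+m₂+m₃ = 4 + 0 + 3 = 7  ✗
triangle: |4−0|=4 ≤ l₃=4 ≤ 4+0=4
parity: l₁+l₂+l₃ = 8 is even

m_sum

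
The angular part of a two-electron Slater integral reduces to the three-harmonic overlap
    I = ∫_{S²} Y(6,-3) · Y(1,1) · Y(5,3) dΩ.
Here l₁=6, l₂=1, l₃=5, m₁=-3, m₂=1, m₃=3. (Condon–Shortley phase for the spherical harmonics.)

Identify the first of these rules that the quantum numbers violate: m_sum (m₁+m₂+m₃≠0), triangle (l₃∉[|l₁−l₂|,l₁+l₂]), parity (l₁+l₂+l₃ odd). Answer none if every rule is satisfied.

m_sum

azimuthal sum: -3 + 1 + 3 = 1  ✗
5 ≤ 5 ≤ 7 (triangle on l)
L = 6 + 1 + 5 = 12 (even)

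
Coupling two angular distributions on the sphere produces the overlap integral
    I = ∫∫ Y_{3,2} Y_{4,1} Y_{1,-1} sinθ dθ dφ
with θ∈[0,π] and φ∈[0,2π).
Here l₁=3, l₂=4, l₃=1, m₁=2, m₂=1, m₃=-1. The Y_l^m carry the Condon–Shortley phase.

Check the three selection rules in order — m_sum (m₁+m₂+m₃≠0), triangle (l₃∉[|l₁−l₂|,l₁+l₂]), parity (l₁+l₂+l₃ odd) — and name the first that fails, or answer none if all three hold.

m_sum

m₁+m₂+m₃ = 2 + 1 − 1 = 2  ✗
triangle: |3−4|=1 ≤ l₃=1 ≤ 3+4=7
parity: l₁+l₂+l₃ = 8 is even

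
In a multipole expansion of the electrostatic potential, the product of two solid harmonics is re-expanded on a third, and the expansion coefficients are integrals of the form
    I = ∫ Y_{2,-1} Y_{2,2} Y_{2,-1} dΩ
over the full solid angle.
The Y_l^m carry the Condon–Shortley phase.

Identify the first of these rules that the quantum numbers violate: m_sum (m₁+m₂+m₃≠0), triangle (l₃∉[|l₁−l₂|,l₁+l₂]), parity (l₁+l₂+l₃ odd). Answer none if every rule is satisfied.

none

m₁+m₂+m₃ = -1 + 2 − 1 = 0  ✓
triangle: |2−2|=0 ≤ l₃=2 ≤ 2+2=4  ✓
parity: l₁+l₂+l₃ = 6 is even  ✓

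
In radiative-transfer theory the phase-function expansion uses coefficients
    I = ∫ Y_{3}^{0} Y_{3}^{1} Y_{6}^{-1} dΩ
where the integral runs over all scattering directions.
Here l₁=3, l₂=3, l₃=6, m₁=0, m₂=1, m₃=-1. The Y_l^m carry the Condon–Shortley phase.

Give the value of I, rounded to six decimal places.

-0.221775

Checks pass: Σm=0; 12 even; l₃=6∈[0,6].
(2·3+1)(2·3+1)(2·6+1) = 637
Δ: 0! 6! 6! / 13! → 1/12012
sum: t=0:+1/1296 = 1/1296
3j²(3 3 6; 0 0 0) = Δ·Π!·Σ² = 100/3003  (sign +1)
sum: t=0:+1/1728 = 1/1728
3j²(3 3 6; 0 1 -1) = Δ·Π!·Σ² = 25/858  (sign -1)
combine: 4πI² = 637·100/3003·25/858 = 8750/14157
take √, sign -1: I = -0.22177545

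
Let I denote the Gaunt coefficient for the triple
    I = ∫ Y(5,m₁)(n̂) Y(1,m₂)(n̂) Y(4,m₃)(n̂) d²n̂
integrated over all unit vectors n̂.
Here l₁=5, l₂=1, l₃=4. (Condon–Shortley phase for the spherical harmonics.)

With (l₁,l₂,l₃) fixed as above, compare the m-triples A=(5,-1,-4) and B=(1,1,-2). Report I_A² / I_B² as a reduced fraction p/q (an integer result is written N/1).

l's match ⇒ only the (l;m) 3-j factors differ between A and B.
A: triangle coeff Δ(5,1,4) = 1/495; Σ_t [0,0]: t=0:+1/80640 = 1/80640; (3j)²=1/11 [(5 1 4; 5 -1 -4)], sign=+1
B: triangle coeff Δ(5,1,4) = 1/495; Σ_t [2,2]: t=2:+1/2880 = 1/2880; (3j)²=2/165 [(5 1 4; 1 1 -2)], sign=+1
I_A²/I_B² = (1/11)/(2/165) = 15/2

15/2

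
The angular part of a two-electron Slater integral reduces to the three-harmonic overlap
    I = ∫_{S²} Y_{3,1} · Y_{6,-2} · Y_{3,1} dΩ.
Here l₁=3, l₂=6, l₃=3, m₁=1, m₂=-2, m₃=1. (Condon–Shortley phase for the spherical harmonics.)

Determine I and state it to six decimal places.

0.242943

Rules hold: Σm=0, L=12 even, 3≤3≤9.
N = 7·13·7 = 637
Δ = 6!·0!·6!/13! = 1/12012
Racah Σ t=3..3: t=3:−1/1296 = -1/1296
⇒ 3j(3 6 3; 0 0 0)² = 100/3003, sgn +1
Racah Σ t=2..2: t=2:+1/2304 = 1/2304
⇒ 3j(3 6 3; 1 -2 1)² = 5/143, sgn +1
4πI² = N·(3j₀)²·(3jₘ)² = 3500/4719
I = +1·√(0.741683/4π) = 0.24294284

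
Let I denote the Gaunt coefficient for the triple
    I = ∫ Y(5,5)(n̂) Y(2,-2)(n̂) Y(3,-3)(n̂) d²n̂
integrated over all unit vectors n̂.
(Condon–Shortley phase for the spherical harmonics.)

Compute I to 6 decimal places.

-0.347235

Checks pass: Σm=0; 10 even; l₃=3∈[3,7].
(2·5+1)(2·2+1)(2·3+1) = 385
Δ: 4! 6! 0! / 11! → 1/2310
sum: t=2:+1/144 = 1/144
3j²(5 2 3; 0 0 0) = Δ·Π!·Σ² = 10/231  (sign -1)
sum: t=0:+1/17280 = 1/17280
3j²(5 2 3; 5 -2 -3) = Δ·Π!·Σ² = 1/11  (sign +1)
combine: 4πI² = 385·10/231·1/11 = 50/33
take √, sign -1: I = -0.34723469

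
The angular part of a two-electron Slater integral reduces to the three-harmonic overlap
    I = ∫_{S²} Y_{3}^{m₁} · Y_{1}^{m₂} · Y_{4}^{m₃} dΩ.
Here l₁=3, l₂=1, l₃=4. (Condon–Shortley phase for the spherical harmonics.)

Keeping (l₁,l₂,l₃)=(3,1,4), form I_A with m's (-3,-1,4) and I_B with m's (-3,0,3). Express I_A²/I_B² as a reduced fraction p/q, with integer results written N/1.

4/1

l's match ⇒ only the (l;m) 3-j factors differ between A and B.
A: triangle coeff Δ(3,1,4) = 1/252; Σ_t [0,0]: t=0:+1/1440 = 1/1440; (3j)²=1/9 [(3 1 4; -3 -1 4)], sign=+1
B: triangle coeff Δ(3,1,4) = 1/252; Σ_t [0,0]: t=0:+1/720 = 1/720; (3j)²=1/36 [(3 1 4; -3 0 3)], sign=-1
I_A²/I_B² = (1/9)/(1/36) = 4/1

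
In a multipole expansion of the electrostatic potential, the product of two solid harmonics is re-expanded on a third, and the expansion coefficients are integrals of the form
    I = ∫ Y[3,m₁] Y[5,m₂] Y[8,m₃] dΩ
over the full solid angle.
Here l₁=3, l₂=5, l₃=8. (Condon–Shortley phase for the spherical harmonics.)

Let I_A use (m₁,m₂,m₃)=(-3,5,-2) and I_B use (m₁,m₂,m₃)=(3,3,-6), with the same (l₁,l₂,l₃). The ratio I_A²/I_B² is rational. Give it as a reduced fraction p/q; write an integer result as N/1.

1/3003

l's match ⇒ only the (l;m) 3-j factors differ between A and B.
A: triangle coeff Δ(3,5,8) = 1/136136; Σ_t [0,0]: t=0:+1/2612736000 = 1/2612736000; (3j)²=1/136136 [(3 5 8; -3 5 -2)], sign=+1
B: triangle coeff Δ(3,5,8) = 1/136136; Σ_t [0,0]: t=0:+1/58060800 = 1/58060800; (3j)²=3/136 [(3 5 8; 3 3 -6)], sign=+1
I_A²/I_B² = (1/136136)/(3/136) = 1/3003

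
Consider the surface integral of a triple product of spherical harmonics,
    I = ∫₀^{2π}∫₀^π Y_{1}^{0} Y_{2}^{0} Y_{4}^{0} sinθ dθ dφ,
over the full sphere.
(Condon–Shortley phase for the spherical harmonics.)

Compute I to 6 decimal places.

triangle: need 1≤l₃≤3, have 4; I=0

0.000000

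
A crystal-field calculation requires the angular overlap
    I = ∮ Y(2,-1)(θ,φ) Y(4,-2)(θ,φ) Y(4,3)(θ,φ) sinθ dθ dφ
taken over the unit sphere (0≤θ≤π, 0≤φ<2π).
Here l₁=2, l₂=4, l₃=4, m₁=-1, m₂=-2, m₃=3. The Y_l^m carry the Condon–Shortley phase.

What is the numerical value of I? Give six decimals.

Checks pass: Σm=0; 10 even; l₃=4∈[2,6].
(2·2+1)(2·4+1)(2·4+1) = 405
Δ: 2! 2! 6! / 11! → 1/13860
sum: t=0:+1/192 t=1:−1/36 t=2:+1/192 = -5/288
3j²(2 4 4; 0 0 0) = Δ·Π!·Σ² = 20/693  (sign -1)
sum: t=1:−1/240 t=2:+1/1440 = -1/288
3j²(2 4 4; -1 -2 3) = Δ·Π!·Σ² = 5/132  (sign +1)
combine: 4πI² = 405·20/693·5/132 = 375/847
take √, sign -1: I = -0.18770204

-0.187702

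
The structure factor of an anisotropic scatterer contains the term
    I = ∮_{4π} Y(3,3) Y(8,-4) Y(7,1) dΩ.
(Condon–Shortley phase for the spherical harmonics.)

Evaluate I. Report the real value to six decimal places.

Rules hold: Σm=0, L=18 even, 5≤7≤11.
N = 7·17·15 = 1785
Δ = 4!·2!·12!/19! = 1/5290740
Racah Σ t=1..3: t=1:−1/7257600 t=2:+1/2073600 t=3:−1/7257600 = 1/4838400
⇒ 3j(3 8 7; 0 0 0)² = 252/20995, sgn -1
Racah Σ t=0..0: t=0:+1/46448640 = 1/46448640
⇒ 3j(3 8 7; 3 -4 1)² = 2475/117572, sgn +1
4πI² = N·(3j₀)²·(3jₘ)² = 467775/1037153
I = -1·√(0.451018/4π) = -0.18944893

-0.189449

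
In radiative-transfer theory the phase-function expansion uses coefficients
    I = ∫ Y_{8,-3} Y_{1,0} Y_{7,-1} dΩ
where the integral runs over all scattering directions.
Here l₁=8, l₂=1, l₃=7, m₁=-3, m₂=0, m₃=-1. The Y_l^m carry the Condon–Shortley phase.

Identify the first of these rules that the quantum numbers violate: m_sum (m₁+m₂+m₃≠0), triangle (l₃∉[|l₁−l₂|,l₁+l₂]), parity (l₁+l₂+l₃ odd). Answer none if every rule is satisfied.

m_sum

azimuthal sum: -3 + 0 − 1 = -4  ✗
7 ≤ 7 ≤ 9 (triangle on l)
L = 8 + 1 + 7 = 16 (even)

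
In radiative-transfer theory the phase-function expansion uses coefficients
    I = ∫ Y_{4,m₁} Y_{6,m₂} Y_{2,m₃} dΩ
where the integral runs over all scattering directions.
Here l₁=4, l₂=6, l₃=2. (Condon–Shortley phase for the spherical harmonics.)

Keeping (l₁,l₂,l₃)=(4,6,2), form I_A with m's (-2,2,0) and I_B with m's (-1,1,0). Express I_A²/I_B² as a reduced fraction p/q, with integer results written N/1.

Shared (l₁,l₂,l₃)=(4,6,2): N and (l;000)² cancel in I_A²/I_B².
A: Δ = 8!·0!·4!/13! = 1/6435; Racah Σ t=6..6: t=6:+1/5760 = 1/5760; ⇒ 3j(4 6 2; -2 2 0)² = 56/2145, sgn +1
B: Δ = 8!·0!·4!/13! = 1/6435; Racah Σ t=5..5: t=5:−1/2880 = -1/2880; ⇒ 3j(4 6 2; -1 1 0)² = 14/429, sgn -1
I_A²/I_B² = (56/2145)/(14/429) = 4/5

4/5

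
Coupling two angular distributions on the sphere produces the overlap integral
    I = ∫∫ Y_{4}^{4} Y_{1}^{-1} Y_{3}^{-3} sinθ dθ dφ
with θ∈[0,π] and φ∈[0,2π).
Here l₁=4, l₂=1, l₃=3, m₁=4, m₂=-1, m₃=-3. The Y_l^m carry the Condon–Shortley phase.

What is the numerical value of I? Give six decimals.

0.325735

Rules hold: Σm=0, L=8 even, 3≤3≤5.
N = 9·3·7 = 189
Δ = 2!·6!·0!/9! = 1/252
Racah Σ t=1..1: t=1:−1/36 = -1/36
⇒ 3j(4 1 3; 0 0 0)² = 4/63, sgn +1
Racah Σ t=0..0: t=0:+1/1440 = 1/1440
⇒ 3j(4 1 3; 4 -1 -3)² = 1/9, sgn +1
4πI² = N·(3j₀)²·(3jₘ)² = 4/3
I = +1·√(1.33333/4π) = 0.32573501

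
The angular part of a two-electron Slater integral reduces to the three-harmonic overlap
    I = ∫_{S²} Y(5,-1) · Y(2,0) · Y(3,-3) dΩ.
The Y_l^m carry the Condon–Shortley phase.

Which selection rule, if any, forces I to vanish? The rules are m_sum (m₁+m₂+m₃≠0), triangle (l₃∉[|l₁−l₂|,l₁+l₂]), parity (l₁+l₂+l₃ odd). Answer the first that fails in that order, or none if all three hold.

azimuthal sum: -1 + 0 − 3 = -4  ✗
3 ≤ 3 ≤ 7 (triangle on l)
L = 5 + 2 + 3 = 10 (even)

m_sum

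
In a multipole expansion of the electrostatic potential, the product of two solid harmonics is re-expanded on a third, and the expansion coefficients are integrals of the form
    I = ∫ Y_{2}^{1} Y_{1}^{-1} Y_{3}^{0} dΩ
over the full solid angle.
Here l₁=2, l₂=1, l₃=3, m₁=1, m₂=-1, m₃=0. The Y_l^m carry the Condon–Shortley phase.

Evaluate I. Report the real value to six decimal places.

0.143048

m-sum 0 ✓  L=6 even ✓  1≤3≤3 ✓
Π(2lᵢ+1) = 5×3×7 = 105
triangle coeff Δ(2,1,3) = 1/105
Σ_t [0,0]: t=0:+1/4 = 1/4
(3j)²=3/35 [(2 1 3; 0 0 0)], sign=-1
Σ_t [0,0]: t=0:+1/12 = 1/12
(3j)²=1/35 [(2 1 3; 1 -1 0)], sign=-1
⇒ 4πI² = 9/35
I = (+1)√(9/35/(4π)) = 0.14304817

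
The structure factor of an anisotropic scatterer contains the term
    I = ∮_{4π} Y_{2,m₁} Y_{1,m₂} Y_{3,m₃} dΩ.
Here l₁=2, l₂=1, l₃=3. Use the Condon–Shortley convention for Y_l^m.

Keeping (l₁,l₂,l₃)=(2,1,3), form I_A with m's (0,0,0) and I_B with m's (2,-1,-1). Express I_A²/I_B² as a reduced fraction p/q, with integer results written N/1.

Shared (l₁,l₂,l₃)=(2,1,3): N and (l;000)² cancel in I_A²/I_B².
A: Δ = 0!·4!·2!/7! = 1/105; Racah Σ t=0..0: t=0:+1/4 = 1/4; ⇒ 3j(2 1 3; 0 0 0)² = 3/35, sgn -1
B: Δ = 0!·4!·2!/7! = 1/105; Racah Σ t=0..0: t=0:+1/48 = 1/48; ⇒ 3j(2 1 3; 2 -1 -1)² = 1/105, sgn +1
I_A²/I_B² = (3/35)/(1/105) = 9/1

9/1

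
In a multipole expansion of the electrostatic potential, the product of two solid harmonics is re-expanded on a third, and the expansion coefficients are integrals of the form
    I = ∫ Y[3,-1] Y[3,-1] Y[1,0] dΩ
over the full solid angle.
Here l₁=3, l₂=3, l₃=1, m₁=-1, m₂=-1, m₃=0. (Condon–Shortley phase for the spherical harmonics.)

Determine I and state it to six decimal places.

0.000000

Σmᵢ = -2 ≠ 0, so the φ-integral vanishes; I = 0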